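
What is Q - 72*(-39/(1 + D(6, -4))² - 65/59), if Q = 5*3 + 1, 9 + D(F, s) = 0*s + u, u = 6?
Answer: 47042/59 ≈ 797.32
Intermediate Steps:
D(F, s) = -3 (D(F, s) = -9 + (0*s + 6) = -9 + (0 + 6) = -9 + 6 = -3)
Q = 16 (Q = 15 + 1 = 16)
Q - 72*(-39/(1 + D(6, -4))² - 65/59) = 16 - 72*(-39/(1 - 3)² - 65/59) = 16 - 72*(-39/((-2)²) - 65*1/59) = 16 - 72*(-39/4 - 65/59) = 16 - 72*(-2561/236) = 16 + 46098/59 = 47042/59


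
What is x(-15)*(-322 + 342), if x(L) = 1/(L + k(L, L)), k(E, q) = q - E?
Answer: -4/3 ≈ -1.3333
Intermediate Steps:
x(L) = 1/L (x(L) = 1/(L + (L - L)) = 1/(L + 0) = 1/L)
x(-15)*(-322 + 342) = (-322 + 342)/(-15) = -1/15*20 = -4/3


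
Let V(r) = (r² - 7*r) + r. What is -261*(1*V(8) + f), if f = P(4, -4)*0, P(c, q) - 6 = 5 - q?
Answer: -4176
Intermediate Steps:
P(c, q) = 11 - q (P(c, q) = 6 + (5 - q) = 11 - q)
f = 0 (f = (11 - 1*(-4))*0 = (11 + 4)*0 = 15*0 = 0)
V(r) = r² - 6*r
-261*(1*V(8) + f) = -261*(1*(8*(-6 + 8)) + 0) = -261*(1*(8*2) + 0) = -261*(1*16 + 0) = -261*(16 + 0) = -261*16 = -4176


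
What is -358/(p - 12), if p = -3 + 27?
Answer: -179/6 ≈ -29.833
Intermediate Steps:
p = 24
-358/(p - 12) = -358/(24 - 12) = -358/12 = (1/12)*(-358) = -179/6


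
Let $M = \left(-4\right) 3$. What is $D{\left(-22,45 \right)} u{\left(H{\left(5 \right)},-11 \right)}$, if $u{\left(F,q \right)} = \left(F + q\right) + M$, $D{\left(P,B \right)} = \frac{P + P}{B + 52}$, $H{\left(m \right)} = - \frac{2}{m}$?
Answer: $\frac{5148}{485} \approx 10.614$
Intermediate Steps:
$M = -12$
$D{\left(P,B \right)} = \frac{2 P}{52 + B}$
$u{\left(F,q \right)} = -12 + F + q$ ($u{\left(F,q \right)} = \left(F + q\right) - 12 = -12 + F + q$)
$D{\left(-22,45 \right)} u{\left(H{\left(5 \right)},-11 \right)} = 2 \left(-22\right) \frac{1}{52 + 45} \left(-12 - \frac{2}{5} - 11\right) = 2 \left(-22\right) \frac{1}{97} \left(-12 - \frac{2}{5} - 11\right) = \left(- \frac{44}{97}\right) \left(- \frac{117}{5}\right) = \frac{5148}{485}$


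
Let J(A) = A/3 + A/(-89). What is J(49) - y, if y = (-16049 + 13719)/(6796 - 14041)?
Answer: 1993888/128961 ≈ 15.461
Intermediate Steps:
y = 466/1449 (y = -2330/(-7245) = -2330*(-1/7245) = 466/1449 ≈ 0.32160)
J(A) = 86*A/267 (J(A) = A*(⅓) + A*(-1/89) = A/3 - A/89 = 86*A/267)
J(49) - y = (86/267)*49 - 1*466/1449 = 4214/267 - 466/1449 = 1993888/128961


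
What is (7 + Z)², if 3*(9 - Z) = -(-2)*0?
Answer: 256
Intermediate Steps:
Z = 9 (Z = 9 - (-1)*(-2*0)/3 = 9 - (-1)*0/3 = 9 - ⅓*0 = 9 + 0 = 9)
(7 + Z)² = (7 + 9)² = 16² = 256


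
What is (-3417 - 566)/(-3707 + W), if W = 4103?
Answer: -3983/396 ≈ -10.058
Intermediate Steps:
(-3417 - 566)/(-3707 + W) = (-3417 - 566)/(-3707 + 4103) = -3983/396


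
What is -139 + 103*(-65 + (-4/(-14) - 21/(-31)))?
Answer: -1461451/217 ≈ -6734.8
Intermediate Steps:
-139 + 103*(-65 + (-4/(-14) - 21/(-31))) = -139 + 103*(-65 + (-4*(-1/14) - 21*(-1/31))) = -139 + 103*(-65 + (2/7 + 21/31)) = -139 + 103*(-65 + 209/217) = -139 + 103*(-13896/217) = -139 - 1431288/217 = -1461451/217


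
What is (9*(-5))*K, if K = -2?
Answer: 90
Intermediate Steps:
(9*(-5))*K = (9*(-5))*(-2) = -45*(-2) = 90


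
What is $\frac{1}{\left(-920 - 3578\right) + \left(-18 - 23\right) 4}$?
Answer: $- \frac{1}{4662} \approx -0.0002145$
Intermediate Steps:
$\frac{1}{\left(-920 - 3578\right) + \left(-18 - 23\right) 4} = \frac{1}{-4498 - 164} = \frac{1}{-4662} = - \frac{1}{4662}$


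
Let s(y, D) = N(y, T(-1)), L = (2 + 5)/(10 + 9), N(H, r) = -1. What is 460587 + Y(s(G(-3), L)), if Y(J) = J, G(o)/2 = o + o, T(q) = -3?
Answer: 460586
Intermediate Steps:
G(o) = 4*o (G(o) = 2*(o + o) = 2*(2*o) = 4*o)
L = 7/19 ≈ 0.36842
s(y, D) = -1
460587 + Y(s(G(-3), L)) = 460587 - 1 = 460586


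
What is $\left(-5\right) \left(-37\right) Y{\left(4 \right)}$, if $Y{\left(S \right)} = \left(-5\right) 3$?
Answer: $-2775$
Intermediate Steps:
$Y{\left(S \right)} = -15$
$\left(-5\right) \left(-37\right) Y{\left(4 \right)} = \left(-5\right) \left(-37\right) \left(-15\right) = 185 \left(-15\right) = -2775$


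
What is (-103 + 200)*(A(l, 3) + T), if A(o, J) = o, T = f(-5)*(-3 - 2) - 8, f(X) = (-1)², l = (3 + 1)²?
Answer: 291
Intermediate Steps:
l = 16 (l = 4² = 16)
f(X) = 1
T = -13 (T = 1*(-3 - 2) - 8 = 1*(-5) - 8 = -5 - 8 = -13)
(-103 + 200)*(A(l, 3) + T) = (-103 + 200)*(16 - 13) = 97*3 = 291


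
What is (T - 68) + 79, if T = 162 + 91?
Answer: 264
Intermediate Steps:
T = 253
(T - 68) + 79 = (253 - 68) + 79 = 185 + 79 = 264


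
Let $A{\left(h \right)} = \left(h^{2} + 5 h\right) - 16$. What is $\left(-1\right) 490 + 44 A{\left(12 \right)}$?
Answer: $7782$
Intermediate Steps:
$A{\left(h \right)} = -16 + h^{2} + 5 h$
$\left(-1\right) 490 + 44 A{\left(12 \right)} = \left(-1\right) 490 + 44 \left(-16 + 12^{2} + 5 \cdot 12\right) = -490 + 44 \left(-16 + 144 + 60\right) = -490 + 44 \cdot 188 = -490 + 8272 = 7782$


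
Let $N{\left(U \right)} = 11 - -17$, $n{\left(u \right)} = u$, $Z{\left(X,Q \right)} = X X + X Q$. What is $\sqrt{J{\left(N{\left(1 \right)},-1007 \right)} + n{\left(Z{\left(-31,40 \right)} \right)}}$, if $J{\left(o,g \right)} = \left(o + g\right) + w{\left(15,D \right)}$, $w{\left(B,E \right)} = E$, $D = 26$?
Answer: $4 i \sqrt{77} \approx 35.1 i$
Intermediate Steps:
$Z{\left(X,Q \right)} = X^{2} + Q X$
$N{\left(U \right)} = 28$ ($N{\left(U \right)} = 11 + 17 = 28$)
$J{\left(o,g \right)} = 26 + g + o$ ($J{\left(o,g \right)} = \left(o + g\right) + 26 = \left(g + o\right) + 26 = 26 + g + o$)
$\sqrt{J{\left(N{\left(1 \right)},-1007 \right)} + n{\left(Z{\left(-31,40 \right)} \right)}} = \sqrt{\left(26 - 1007 + 28\right) - 31 \left(40 - 31\right)} = \sqrt{-953 - 279} = \sqrt{-1232} = 4 i \sqrt{77}$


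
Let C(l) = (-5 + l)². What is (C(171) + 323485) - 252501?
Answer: 98540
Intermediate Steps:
(C(171) + 323485) - 252501 = ((-5 + 171)² + 323485) - 252501 = (166² + 323485) - 252501 = (27556 + 323485) - 252501 = 351041 - 252501 = 98540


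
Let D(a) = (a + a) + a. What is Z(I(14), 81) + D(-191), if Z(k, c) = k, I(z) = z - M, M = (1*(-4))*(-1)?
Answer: -563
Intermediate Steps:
M = 4 (M = -4*(-1) = 4)
I(z) = -4 + z (I(z) = z - 1*4 = z - 4 = -4 + z)
D(a) = 3*a (D(a) = 2*a + a = 3*a)
Z(I(14), 81) + D(-191) = (-4 + 14) + 3*(-191) = 10 - 573 = -563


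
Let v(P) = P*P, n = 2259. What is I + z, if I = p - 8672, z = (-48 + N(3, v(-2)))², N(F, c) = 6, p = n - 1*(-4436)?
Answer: -213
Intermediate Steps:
v(P) = P²
p = 6695 (p = 2259 - 1*(-4436) = 2259 + 4436 = 6695)
z = 1764 (z = (-48 + 6)² = (-42)² = 1764)
I = -1977 (I = 6695 - 8672 = -1977)
I + z = -1977 + 1764 = -213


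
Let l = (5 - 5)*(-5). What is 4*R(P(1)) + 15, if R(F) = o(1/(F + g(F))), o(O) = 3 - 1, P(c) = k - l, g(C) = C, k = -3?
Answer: 23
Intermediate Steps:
l = 0 (l = 0*(-5) = 0)
P(c) = -3 (P(c) = -3 - 1*0 = -3 + 0 = -3)
o(O) = 2
R(F) = 2
4*R(P(1)) + 15 = 4*2 + 15 = 8 + 15 = 23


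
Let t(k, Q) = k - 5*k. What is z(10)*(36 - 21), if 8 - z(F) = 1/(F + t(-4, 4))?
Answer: 3105/26 ≈ 119.42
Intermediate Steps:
t(k, Q) = -4*k
z(F) = 8 - 1/(16 + F) (z(F) = 8 - 1/(F - 4*(-4)) = 8 - 1/(F + 16) = 8 - 1/(16 + F))
z(10)*(36 - 21) = ((127 + 8*10)/(16 + 10))*(36 - 21) = ((127 + 80)/26)*15 = ((1/26)*207)*15 = (207/26)*15 = 3105/26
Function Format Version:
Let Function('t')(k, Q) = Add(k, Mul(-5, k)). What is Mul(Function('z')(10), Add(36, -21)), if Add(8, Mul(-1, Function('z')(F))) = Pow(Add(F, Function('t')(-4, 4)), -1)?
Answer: Rational(3105, 26) ≈ 119.42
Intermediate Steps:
Function('t')(k, Q) = Mul(-4, k)
Function('z')(F) = Add(8, Mul(-1, Pow(Add(16, F), -1))) (Function('z')(F) = Add(8, Mul(-1, Pow(Add(F, Mul(-4, -4)), -1))) = Add(8, Mul(-1, Pow(Add(F, 16), -1))) = Add(8, Mul(-1, Pow(Add(16, F), -1))))
Mul(Function('z')(10), Add(36, -21)) = Mul(Mul(Pow(Add(16, 10), -1), Add(127, Mul(8, 10))), Add(36, -21)) = Mul(Mul(Pow(26, -1), Add(127, 80)), 15) = Mul(Mul(Rational(1, 26), 207), 15) = Mul(Rational(207, 26), 15) = Rational(3105, 26)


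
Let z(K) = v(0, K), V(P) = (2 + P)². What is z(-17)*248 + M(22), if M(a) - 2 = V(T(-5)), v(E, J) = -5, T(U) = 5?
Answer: -1189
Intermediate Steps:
M(a) = 51 (M(a) = 2 + (2 + 5)² = 2 + 7² = 2 + 49 = 51)
z(K) = -5
z(-17)*248 + M(22) = -5*248 + 51 = -1240 + 51 = -1189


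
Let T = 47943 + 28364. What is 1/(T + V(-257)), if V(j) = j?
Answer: 1/76050 ≈ 1.3149e-5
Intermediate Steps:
T = 76307
1/(T + V(-257)) = 1/(76307 - 257) = 1/76050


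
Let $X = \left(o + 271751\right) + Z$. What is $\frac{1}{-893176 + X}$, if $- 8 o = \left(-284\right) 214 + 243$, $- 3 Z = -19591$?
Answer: $- \frac{24}{14575873} \approx -1.6466 \cdot 10^{-6}$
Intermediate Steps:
$Z = \frac{19591}{3}$ ($Z = \left(- \frac{1}{3}\right) \left(-19591\right) = \frac{19591}{3} \approx 6530.3$)
$o = \frac{60533}{8}$ ($o = - \frac{\left(-284\right) 214 + 243}{8} = - \frac{-60776 + 243}{8} = \left(- \frac{1}{8}\right) \left(-60533\right) = \frac{60533}{8} \approx 7566.6$)
$X = \frac{6860351}{24}$ ($X = \left(\frac{60533}{8} + 271751\right) + \frac{19591}{3} = \frac{2234541}{8} + \frac{19591}{3} = \frac{6860351}{24} \approx 2.8585 \cdot 10^{5}$)
$\frac{1}{-893176 + X} = \frac{1}{-893176 + \frac{6860351}{24}} = \frac{1}{- \frac{14575873}{24}} = - \frac{24}{14575873}$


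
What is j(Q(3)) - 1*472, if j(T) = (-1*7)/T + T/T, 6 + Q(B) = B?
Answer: -1406/3 ≈ -468.67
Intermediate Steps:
Q(B) = -6 + B
j(T) = 1 - 7/T (j(T) = -7/T + 1 = 1 - 7/T)
j(Q(3)) - 1*472 = (-7 + (-6 + 3))/(-6 + 3) - 1*472 = (-7 - 3)/(-3) - 472 = -⅓*(-10) - 472 = 10/3 - 472 = -1406/3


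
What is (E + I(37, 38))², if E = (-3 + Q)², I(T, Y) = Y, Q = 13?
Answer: 19044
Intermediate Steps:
E = 100 (E = (-3 + 13)² = 10² = 100)
(E + I(37, 38))² = (100 + 38)² = 138² = 19044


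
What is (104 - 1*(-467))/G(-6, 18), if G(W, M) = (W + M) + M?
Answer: 571/30 ≈ 19.033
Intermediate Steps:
G(W, M) = W + 2*M (G(W, M) = (M + W) + M = W + 2*M)
(104 - 1*(-467))/G(-6, 18) = (104 - 1*(-467))/(-6 + 2*18) = (104 + 467)/(-6 + 36) = 571/30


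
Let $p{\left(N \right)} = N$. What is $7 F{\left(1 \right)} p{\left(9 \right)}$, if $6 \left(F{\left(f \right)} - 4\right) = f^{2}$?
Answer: $\frac{525}{2} \approx 262.5$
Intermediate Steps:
$F{\left(f \right)} = 4 + \frac{f^{2}}{6}$
$7 F{\left(1 \right)} p{\left(9 \right)} = 7 \left(4 + \frac{1^{2}}{6}\right) 9 = 7 \left(4 + \frac{1}{6} \cdot 1\right) 9 = 7 \left(4 + \frac{1}{6}\right) 9 = 7 \cdot \frac{25}{6} \cdot 9 = \frac{175}{6} \cdot 9 = \frac{525}{2}$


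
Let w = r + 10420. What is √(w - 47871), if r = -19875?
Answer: I*√57326 ≈ 239.43*I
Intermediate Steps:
w = -9455 (w = -19875 + 10420 = -9455)
√(w - 47871) = √(-9455 - 47871) = √(-57326) = I*√57326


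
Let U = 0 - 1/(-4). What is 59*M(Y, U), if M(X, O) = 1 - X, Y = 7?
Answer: -354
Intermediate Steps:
U = ¼ (U = 0 - 1*(-¼) = 0 + ¼ = ¼ ≈ 0.25000)
59*M(Y, U) = 59*(1 - 1*7) = 59*(1 - 7) = 59*(-6) = -354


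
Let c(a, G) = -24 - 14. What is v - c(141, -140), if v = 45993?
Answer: 46031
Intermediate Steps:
c(a, G) = -38
v - c(141, -140) = 45993 - 1*(-38) = 45993 + 38 = 46031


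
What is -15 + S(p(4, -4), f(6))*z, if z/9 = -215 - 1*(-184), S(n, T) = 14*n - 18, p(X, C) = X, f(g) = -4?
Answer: -10617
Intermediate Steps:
S(n, T) = -18 + 14*n
z = -279 (z = 9*(-215 - 1*(-184)) = 9*(-215 + 184) = 9*(-31) = -279)
-15 + S(p(4, -4), f(6))*z = -15 + (-18 + 14*4)*(-279) = -15 + (-18 + 56)*(-279) = -15 + 38*(-279) = -15 - 10602 = -10617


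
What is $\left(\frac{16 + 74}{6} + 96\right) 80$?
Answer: $8880$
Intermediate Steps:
$\left(\frac{16 + 74}{6} + 96\right) 80 = \left(90 \cdot \frac{1}{6} + 96\right) 80 = \left(15 + 96\right) 80 = 111 \cdot 80 = 8880$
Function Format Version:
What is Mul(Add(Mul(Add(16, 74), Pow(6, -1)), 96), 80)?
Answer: 8880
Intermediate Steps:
Mul(Add(Mul(Add(16, 74), Pow(6, -1)), 96), 80) = Mul(Add(Mul(90, Rational(1, 6)), 96), 80) = Mul(Add(15, 96), 80) = Mul(111, 80) = 8880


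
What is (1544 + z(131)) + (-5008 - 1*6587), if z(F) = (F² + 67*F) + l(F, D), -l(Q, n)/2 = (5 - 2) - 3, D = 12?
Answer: 15887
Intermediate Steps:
l(Q, n) = 0 (l(Q, n) = -2*((5 - 2) - 3) = -2*(3 - 3) = -2*0 = 0)
z(F) = F² + 67*F (z(F) = (F² + 67*F) + 0 = F² + 67*F)
(1544 + z(131)) + (-5008 - 1*6587) = (1544 + 131*(67 + 131)) + (-5008 - 1*6587) = (1544 + 131*198) + (-5008 - 6587) = (1544 + 25938) - 11595 = 27482 - 11595 = 15887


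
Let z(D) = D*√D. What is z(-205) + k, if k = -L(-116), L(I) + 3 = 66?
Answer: -63 - 205*I*√205 ≈ -63.0 - 2935.2*I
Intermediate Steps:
L(I) = 63 (L(I) = -3 + 66 = 63)
z(D) = D^(3/2)
k = -63 (k = -1*63 = -63)
z(-205) + k = (-205)^(3/2) - 63 = -205*I*√205 - 63 = -63 - 205*I*√205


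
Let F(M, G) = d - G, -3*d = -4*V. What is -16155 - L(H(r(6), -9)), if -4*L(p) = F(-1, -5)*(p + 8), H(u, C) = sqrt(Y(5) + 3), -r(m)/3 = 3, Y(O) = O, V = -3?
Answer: -16153 + sqrt(2)/2 ≈ -16152.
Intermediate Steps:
r(m) = -9 (r(m) = -3*3 = -9)
H(u, C) = 2*sqrt(2) (H(u, C) = sqrt(5 + 3) = sqrt(8) = 2*sqrt(2))
d = -4 (d = -(-4)*(-3)/3 = -1/3*12 = -4)
F(M, G) = -4 - G
L(p) = -2 - p/4 (L(p) = -(-4 - 1*(-5))*(p + 8)/4 = -(-4 + 5)*(8 + p)/4 = -(8 + p)/4 = -2 - p/4)
-16155 - L(H(r(6), -9)) = -16155 - (-2 - sqrt(2)/2) = -16155 + (2 + sqrt(2)/2) = -16153 + sqrt(2)/2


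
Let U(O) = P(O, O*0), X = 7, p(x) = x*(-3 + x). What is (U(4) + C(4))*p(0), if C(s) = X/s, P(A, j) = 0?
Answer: 0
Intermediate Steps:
U(O) = 0
C(s) = 7/s
(U(4) + C(4))*p(0) = (0 + 7/4)*(0*(-3 + 0)) = (0 + 7*(1/4))*(0*(-3)) = (0 + 7/4)*0 = (7/4)*0 = 0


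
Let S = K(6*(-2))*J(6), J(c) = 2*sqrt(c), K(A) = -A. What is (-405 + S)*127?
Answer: -51435 + 3048*sqrt(6) ≈ -43969.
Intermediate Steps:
S = 24*sqrt(6) (S = (-6*(-2))*(2*sqrt(6)) = (-1*(-12))*(2*sqrt(6)) = 12*(2*sqrt(6)) = 24*sqrt(6) ≈ 58.788)
(-405 + S)*127 = (-405 + 24*sqrt(6))*127 = -51435 + 3048*sqrt(6)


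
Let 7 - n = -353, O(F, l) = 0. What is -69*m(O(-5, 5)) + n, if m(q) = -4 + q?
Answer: 636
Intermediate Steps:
n = 360 (n = 7 - 1*(-353) = 7 + 353 = 360)
-69*m(O(-5, 5)) + n = -69*(-4 + 0) + 360 = -69*(-4) + 360 = 276 + 360 = 636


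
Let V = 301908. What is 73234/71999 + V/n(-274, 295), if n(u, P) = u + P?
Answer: 7246204002/503993 ≈ 14378.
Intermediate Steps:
n(u, P) = P + u
73234/71999 + V/n(-274, 295) = 73234/71999 + 301908/(295 - 274) = 73234*(1/71999) + 301908/21 = 73234/71999 + 301908*(1/21) = 73234/71999 + 100636/7 = 7246204002/503993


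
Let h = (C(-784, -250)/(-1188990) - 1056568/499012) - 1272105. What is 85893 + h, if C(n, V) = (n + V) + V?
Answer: -29325203711360228/24721678245 ≈ -1.1862e+6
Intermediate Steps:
C(n, V) = n + 2*V (C(n, V) = (V + n) + V = n + 2*V)
h = -31448622820858013/24721678245 (h = ((-784 + 2*(-250))/(-1188990) - 1056568/499012) - 1272105 = ((-784 - 500)*(-1/1188990) - 1056568*1/499012) - 1272105 = (-1284*(-1/1188990) - 264142/124753) - 1272105 = (214/198165 - 264142/124753) - 1272105 = -52317002288/24721678245 - 1272105 = -31448622820858013/24721678245 ≈ -1.2721e+6)
85893 + h = 85893 - 31448622820858013/24721678245 = -29325203711360228/24721678245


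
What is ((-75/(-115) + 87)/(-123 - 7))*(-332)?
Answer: 334656/1495 ≈ 223.85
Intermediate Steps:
((-75/(-115) + 87)/(-123 - 7))*(-332) = ((-75*(-1/115) + 87)/(-130))*(-332) = ((15/23 + 87)*(-1/130))*(-332) = ((2016/23)*(-1/130))*(-332) = -1008/1495*(-332) = 334656/1495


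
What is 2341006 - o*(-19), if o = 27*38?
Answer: 2360500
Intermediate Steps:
o = 1026
2341006 - o*(-19) = 2341006 - 1026*(-19) = 2341006 - 1*(-19494) = 2341006 + 19494 = 2360500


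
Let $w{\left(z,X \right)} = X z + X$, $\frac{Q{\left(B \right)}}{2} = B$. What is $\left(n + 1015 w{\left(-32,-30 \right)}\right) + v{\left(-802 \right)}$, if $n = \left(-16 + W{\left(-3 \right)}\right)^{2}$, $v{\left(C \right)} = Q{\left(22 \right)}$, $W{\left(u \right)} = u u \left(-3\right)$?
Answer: $945843$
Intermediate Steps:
$Q{\left(B \right)} = 2 B$
$w{\left(z,X \right)} = X + X z$
$W{\left(u \right)} = - 3 u^{2}$ ($W{\left(u \right)} = u^{2} \left(-3\right) = - 3 u^{2}$)
$v{\left(C \right)} = 44$ ($v{\left(C \right)} = 2 \cdot 22 = 44$)
$n = 1849$ ($n = \left(-16 - 3 \left(-3\right)^{2}\right)^{2} = \left(-16 - 27\right)^{2} = \left(-43\right)^{2} = 1849$)
$\left(n + 1015 w{\left(-32,-30 \right)}\right) + v{\left(-802 \right)} = \left(1849 + 1015 \left(- 30 \left(1 - 32\right)\right)\right) + 44 = \left(1849 + 1015 \left(\left(-30\right) \left(-31\right)\right)\right) + 44 = \left(1849 + 1015 \cdot 930\right) + 44 = \left(1849 + 943950\right) + 44 = 945799 + 44 = 945843$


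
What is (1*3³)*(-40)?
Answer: -1080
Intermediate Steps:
(1*3³)*(-40) = (1*27)*(-40) = 27*(-40) = -1080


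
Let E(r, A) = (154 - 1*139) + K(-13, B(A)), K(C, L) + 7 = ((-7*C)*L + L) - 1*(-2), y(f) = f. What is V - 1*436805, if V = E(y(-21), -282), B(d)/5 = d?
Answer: -566515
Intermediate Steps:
B(d) = 5*d
K(C, L) = -5 + L - 7*C*L (K(C, L) = -7 + (((-7*C)*L + L) - 1*(-2)) = -7 + ((-7*C*L + L) + 2) = -7 + ((L - 7*C*L) + 2) = -7 + (2 + L - 7*C*L) = -5 + L - 7*C*L)
E(r, A) = 10 + 460*A (E(r, A) = (154 - 1*139) + (-5 + 5*A - 7*(-13)*5*A) = (154 - 139) + (-5 + 5*A + 455*A) = 15 + (-5 + 460*A) = 10 + 460*A)
V = -129710 (V = 10 + 460*(-282) = 10 - 129720 = -129710)
V - 1*436805 = -129710 - 1*436805 = -129710 - 436805 = -566515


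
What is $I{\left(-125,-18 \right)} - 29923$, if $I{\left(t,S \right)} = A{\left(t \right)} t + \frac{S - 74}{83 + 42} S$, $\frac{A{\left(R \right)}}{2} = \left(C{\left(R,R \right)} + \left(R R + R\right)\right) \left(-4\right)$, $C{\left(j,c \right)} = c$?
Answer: $\frac{1918136281}{125} \approx 1.5345 \cdot 10^{7}$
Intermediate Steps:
$A{\left(R \right)} = - 16 R - 8 R^{2}$ ($A{\left(R \right)} = 2 \left(R + \left(R R + R\right)\right) \left(-4\right) = 2 \left(R + \left(R^{2} + R\right)\right) \left(-4\right) = 2 \left(R + \left(R + R^{2}\right)\right) \left(-4\right) = 2 \left(R^{2} + 2 R\right) \left(-4\right) = 2 \left(- 8 R - 4 R^{2}\right) = - 16 R - 8 R^{2}$)
$I{\left(t,S \right)} = S \left(- \frac{74}{125} + \frac{S}{125}\right) + 8 t^{2} \left(-2 - t\right)$ ($I{\left(t,S \right)} = 8 t \left(-2 - t\right) t + \frac{S - 74}{83 + 42} S = 8 t^{2} \left(-2 - t\right) + \frac{-74 + S}{125} S = 8 t^{2} \left(-2 - t\right) + \left(-74 + S\right) \frac{1}{125} S = 8 t^{2} \left(-2 - t\right) + \left(- \frac{74}{125} + \frac{S}{125}\right) S = 8 t^{2} \left(-2 - t\right) + S \left(- \frac{74}{125} + \frac{S}{125}\right) = S \left(- \frac{74}{125} + \frac{S}{125}\right) + 8 t^{2} \left(-2 - t\right)$)
$I{\left(-125,-18 \right)} - 29923 = \left(\left(- \frac{74}{125}\right) \left(-18\right) + \frac{\left(-18\right)^{2}}{125} - 8 \left(-125\right)^{2} \left(2 - 125\right)\right) - 29923 = \left(\frac{1332}{125} + \frac{1}{125} \cdot 324 - 125000 \left(-123\right)\right) - 29923 = \left(\frac{1332}{125} + \frac{324}{125} + 15375000\right) - 29923 = \frac{1921876656}{125} - 29923 = \frac{1918136281}{125}$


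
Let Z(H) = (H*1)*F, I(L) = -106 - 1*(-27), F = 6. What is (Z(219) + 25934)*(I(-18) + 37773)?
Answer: 1027086112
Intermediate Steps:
I(L) = -79 (I(L) = -106 + 27 = -79)
Z(H) = 6*H (Z(H) = (H*1)*6 = H*6 = 6*H)
(Z(219) + 25934)*(I(-18) + 37773) = (6*219 + 25934)*(-79 + 37773) = (1314 + 25934)*37694 = 27248*37694 = 1027086112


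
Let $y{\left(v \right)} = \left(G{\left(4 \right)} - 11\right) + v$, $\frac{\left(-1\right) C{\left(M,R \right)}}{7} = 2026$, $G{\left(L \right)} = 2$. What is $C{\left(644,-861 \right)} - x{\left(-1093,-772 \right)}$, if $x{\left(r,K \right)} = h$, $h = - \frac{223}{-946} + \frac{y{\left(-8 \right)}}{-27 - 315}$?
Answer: $- \frac{1147105793}{80883} \approx -14182.0$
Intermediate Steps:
$C{\left(M,R \right)} = -14182$ ($C{\left(M,R \right)} = \left(-7\right) 2026 = -14182$)
$y{\left(v \right)} = -9 + v$ ($y{\left(v \right)} = \left(2 - 11\right) + v = -9 + v$)
$h = \frac{23087}{80883}$ ($h = - \frac{223}{-946} + \frac{-9 - 8}{-27 - 315} = \left(-223\right) \left(- \frac{1}{946}\right) - \frac{17}{-342} = \frac{223}{946} - - \frac{17}{342} = \frac{223}{946} + \frac{17}{342} = \frac{23087}{80883} \approx 0.28544$)
$x{\left(r,K \right)} = \frac{23087}{80883}$
$C{\left(644,-861 \right)} - x{\left(-1093,-772 \right)} = -14182 - \frac{23087}{80883} = - \frac{1147105793}{80883}$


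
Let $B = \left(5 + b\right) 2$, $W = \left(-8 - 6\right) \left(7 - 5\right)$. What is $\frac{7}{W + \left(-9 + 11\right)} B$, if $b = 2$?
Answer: $- \frac{49}{13} \approx -3.7692$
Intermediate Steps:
$W = -28$ ($W = \left(-14\right) 2 = -28$)
$B = 14$ ($B = \left(5 + 2\right) 2 = 7 \cdot 2 = 14$)
$\frac{7}{W + \left(-9 + 11\right)} B = \frac{7}{-28 + \left(-9 + 11\right)} 14 = \frac{7}{-28 + 2} \cdot 14 = \frac{7}{-26} \cdot 14 = 7 \left(- \frac{1}{26}\right) 14 = \left(- \frac{7}{26}\right) 14 = - \frac{49}{13}$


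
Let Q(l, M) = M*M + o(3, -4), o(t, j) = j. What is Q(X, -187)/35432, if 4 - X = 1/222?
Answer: 34965/35432 ≈ 0.98682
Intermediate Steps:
X = 887/222 (X = 4 - 1/222 = 887/222 ≈ 3.9955)
Q(l, M) = -4 + M² (Q(l, M) = M*M - 4 = M² - 4 = -4 + M²)
Q(X, -187)/35432 = (-4 + (-187)²)/35432 = (-4 + 34969)*(1/35432) = 34965*(1/35432) = 34965/35432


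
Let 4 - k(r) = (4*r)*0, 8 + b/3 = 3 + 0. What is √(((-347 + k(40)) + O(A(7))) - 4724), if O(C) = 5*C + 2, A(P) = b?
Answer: 2*I*√1285 ≈ 71.694*I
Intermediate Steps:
b = -15 (b = -24 + 3*(3 + 0) = -24 + 3*3 = -24 + 9 = -15)
A(P) = -15
O(C) = 2 + 5*C
k(r) = 4 (k(r) = 4 - 4*r*0 = 4 - 1*0 = 4 + 0 = 4)
√(((-347 + k(40)) + O(A(7))) - 4724) = √(((-347 + 4) + (2 + 5*(-15))) - 4724) = √((-343 + (2 - 75)) - 4724) = √((-343 - 73) - 4724) = √(-416 - 4724) = √(-5140) = 2*I*√1285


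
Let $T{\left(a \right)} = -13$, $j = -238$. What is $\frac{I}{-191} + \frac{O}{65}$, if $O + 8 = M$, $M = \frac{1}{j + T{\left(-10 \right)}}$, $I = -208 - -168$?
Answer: $\frac{268881}{3116165} \approx 0.086286$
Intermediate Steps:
$I = -40$ ($I = -208 + 168 = -40$)
$M = - \frac{1}{251}$ ($M = \frac{1}{-238 - 13} = \frac{1}{-251} = - \frac{1}{251} \approx -0.0039841$)
$O = - \frac{2009}{251}$ ($O = -8 - \frac{1}{251} = - \frac{2009}{251} \approx -8.004$)
$\frac{I}{-191} + \frac{O}{65} = - \frac{40}{-191} - \frac{2009}{251 \cdot 65} = \left(-40\right) \left(- \frac{1}{191}\right) - \frac{2009}{16315} = \frac{40}{191} - \frac{2009}{16315} = \frac{268881}{3116165}$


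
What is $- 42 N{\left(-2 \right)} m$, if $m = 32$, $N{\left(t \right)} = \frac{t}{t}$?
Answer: $-1344$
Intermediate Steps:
$N{\left(t \right)} = 1$
$- 42 N{\left(-2 \right)} m = - 42 \cdot 1 \cdot 32 = - 42 \cdot 32 = \left(-1\right) 1344 = -1344$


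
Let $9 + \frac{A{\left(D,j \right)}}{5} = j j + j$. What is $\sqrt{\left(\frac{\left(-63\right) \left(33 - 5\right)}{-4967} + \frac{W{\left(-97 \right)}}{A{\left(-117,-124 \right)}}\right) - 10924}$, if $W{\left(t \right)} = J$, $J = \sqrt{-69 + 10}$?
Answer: $\frac{\sqrt{-1565441345854771498800 + 1880307048135 i \sqrt{59}}}{378559905} \approx 4.8214 \cdot 10^{-7} + 104.52 i$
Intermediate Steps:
$J = i \sqrt{59}$ ($J = \sqrt{-59} = i \sqrt{59} \approx 7.6811 i$)
$W{\left(t \right)} = i \sqrt{59}$
$A{\left(D,j \right)} = -45 + 5 j + 5 j^{2}$ ($A{\left(D,j \right)} = -45 + 5 \left(j j + j\right) = -45 + 5 \left(j^{2} + j\right) = -45 + 5 \left(j + j^{2}\right) = -45 + \left(5 j + 5 j^{2}\right) = -45 + 5 j + 5 j^{2}$)
$\sqrt{\left(\frac{\left(-63\right) \left(33 - 5\right)}{-4967} + \frac{W{\left(-97 \right)}}{A{\left(-117,-124 \right)}}\right) - 10924} = \sqrt{\left(\frac{\left(-63\right) \left(33 - 5\right)}{-4967} + \frac{i \sqrt{59}}{-45 + 5 \left(-124\right) + 5 \left(-124\right)^{2}}\right) - 10924} = \sqrt{\left(\left(-63\right) 28 \left(- \frac{1}{4967}\right) + \frac{i \sqrt{59}}{-45 - 620 + 5 \cdot 15376}\right) - 10924} = \sqrt{\left(\left(-1764\right) \left(- \frac{1}{4967}\right) + \frac{i \sqrt{59}}{-45 - 620 + 76880}\right) - 10924} = \sqrt{\left(\frac{1764}{4967} + \frac{i \sqrt{59}}{76215}\right) - 10924} = \sqrt{- \frac{54257744}{4967} + \frac{i \sqrt{59}}{76215}}$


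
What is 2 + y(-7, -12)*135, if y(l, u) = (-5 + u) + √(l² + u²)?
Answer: -2293 + 135*√193 ≈ -417.52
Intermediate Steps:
y(l, u) = -5 + u + √(l² + u²)
2 + y(-7, -12)*135 = 2 + (-5 - 12 + √((-7)² + (-12)²))*135 = 2 + (-5 - 12 + √(49 + 144))*135 = 2 + (-5 - 12 + √193)*135 = 2 + (-17 + √193)*135 = 2 + (-2295 + 135*√193) = -2293 + 135*√193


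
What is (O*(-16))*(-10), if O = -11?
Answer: -1760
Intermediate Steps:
(O*(-16))*(-10) = -11*(-16)*(-10) = 176*(-10) = -1760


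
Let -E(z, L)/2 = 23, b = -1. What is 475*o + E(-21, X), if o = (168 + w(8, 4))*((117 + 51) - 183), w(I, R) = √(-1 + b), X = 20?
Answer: -1197046 - 7125*I*√2 ≈ -1.197e+6 - 10076.0*I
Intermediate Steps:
E(z, L) = -46 (E(z, L) = -2*23 = -46)
w(I, R) = I*√2 (w(I, R) = √(-1 - 1) = √(-2) = I*√2)
o = -2520 - 15*I*√2 (o = (168 + I*√2)*((117 + 51) - 183) = (168 + I*√2)*(168 - 183) = (168 + I*√2)*(-15) = -2520 - 15*I*√2 ≈ -2520.0 - 21.213*I)
475*o + E(-21, X) = 475*(-2520 - 15*I*√2) - 46 = (-1197000 - 7125*I*√2) - 46 = -1197046 - 7125*I*√2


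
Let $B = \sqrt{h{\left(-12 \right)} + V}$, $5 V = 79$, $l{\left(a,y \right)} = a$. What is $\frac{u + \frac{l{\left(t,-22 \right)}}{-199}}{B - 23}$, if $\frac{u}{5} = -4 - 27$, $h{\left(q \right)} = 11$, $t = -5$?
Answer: $\frac{1182200}{166563} + \frac{10280 \sqrt{670}}{166563} \approx 8.6952$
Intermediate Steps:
$V = \frac{79}{5}$ ($V = \frac{1}{5} \cdot 79 = \frac{79}{5} \approx 15.8$)
$u = -155$ ($u = 5 \left(-4 - 27\right) = 5 \left(-31\right) = -155$)
$B = \frac{\sqrt{670}}{5}$ ($B = \sqrt{11 + \frac{79}{5}} = \sqrt{\frac{134}{5}} = \frac{\sqrt{670}}{5} \approx 5.1769$)
$\frac{u + \frac{l{\left(t,-22 \right)}}{-199}}{B - 23} = \frac{-155 - \frac{5}{-199}}{\frac{\sqrt{670}}{5} - 23} = \frac{-155 - - \frac{5}{199}}{-23 + \frac{\sqrt{670}}{5}} = \frac{-155 + \frac{5}{199}}{-23 + \frac{\sqrt{670}}{5}} = - \frac{30840}{199 \left(-23 + \frac{\sqrt{670}}{5}\right)}$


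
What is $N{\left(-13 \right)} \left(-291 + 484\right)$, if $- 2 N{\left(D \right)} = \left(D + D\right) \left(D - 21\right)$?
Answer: $-85306$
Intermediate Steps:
$N{\left(D \right)} = - D \left(-21 + D\right)$ ($N{\left(D \right)} = - \frac{\left(D + D\right) \left(D - 21\right)}{2} = - \frac{2 D \left(-21 + D\right)}{2} = - D \left(-21 + D\right)$)
$N{\left(-13 \right)} \left(-291 + 484\right) = - 13 \left(21 - -13\right) \left(-291 + 484\right) = - 13 \left(21 + 13\right) 193 = \left(-13\right) 34 \cdot 193 = \left(-442\right) 193 = -85306$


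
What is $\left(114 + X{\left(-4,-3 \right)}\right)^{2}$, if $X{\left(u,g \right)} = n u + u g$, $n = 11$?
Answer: $6724$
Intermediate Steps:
$X{\left(u,g \right)} = 11 u + g u$ ($X{\left(u,g \right)} = 11 u + u g = 11 u + g u$)
$\left(114 + X{\left(-4,-3 \right)}\right)^{2} = \left(114 - 4 \left(11 - 3\right)\right)^{2} = \left(114 - 32\right)^{2} = 82^{2} = 6724$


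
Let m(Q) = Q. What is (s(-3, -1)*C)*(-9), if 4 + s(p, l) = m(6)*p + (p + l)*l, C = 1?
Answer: 162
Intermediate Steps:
s(p, l) = -4 + 6*p + l*(l + p) (s(p, l) = -4 + (6*p + (p + l)*l) = -4 + (6*p + (l + p)*l) = -4 + (6*p + l*(l + p)) = -4 + 6*p + l*(l + p))
(s(-3, -1)*C)*(-9) = ((-4 + (-1)**2 + 6*(-3) - 1*(-3))*1)*(-9) = ((-4 + 1 - 18 + 3)*1)*(-9) = -18*1*(-9) = -18*(-9) = 162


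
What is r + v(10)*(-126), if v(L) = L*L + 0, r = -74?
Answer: -12674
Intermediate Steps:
v(L) = L**2 (v(L) = L**2 + 0 = L**2)
r + v(10)*(-126) = -74 + 10**2*(-126) = -74 + 100*(-126) = -74 - 12600 = -12674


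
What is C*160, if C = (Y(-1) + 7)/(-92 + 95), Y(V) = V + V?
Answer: 800/3 ≈ 266.67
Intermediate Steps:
Y(V) = 2*V
C = 5/3 (C = (2*(-1) + 7)/(-92 + 95) = (-2 + 7)/3 = 5*(1/3) = 5/3 ≈ 1.6667)
C*160 = (5/3)*160 = 800/3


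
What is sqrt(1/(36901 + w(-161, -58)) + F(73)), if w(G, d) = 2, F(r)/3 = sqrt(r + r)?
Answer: sqrt(36903 + 4085494227*sqrt(146))/36903 ≈ 6.0207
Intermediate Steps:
F(r) = 3*sqrt(2)*sqrt(r) (F(r) = 3*sqrt(r + r) = 3*sqrt(2*r) = 3*(sqrt(2)*sqrt(r)) = 3*sqrt(2)*sqrt(r))
sqrt(1/(36901 + w(-161, -58)) + F(73)) = sqrt(1/(36901 + 2) + 3*sqrt(2)*sqrt(73)) = sqrt(1/36903 + 3*sqrt(146))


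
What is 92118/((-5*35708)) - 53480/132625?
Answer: -435309379/473577350 ≈ -0.91919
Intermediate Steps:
92118/((-5*35708)) - 53480/132625 = 92118/(-178540) - 53480*1/132625 = 92118*(-1/178540) - 10696/26525 = -46059/89270 - 10696/26525 = -435309379/473577350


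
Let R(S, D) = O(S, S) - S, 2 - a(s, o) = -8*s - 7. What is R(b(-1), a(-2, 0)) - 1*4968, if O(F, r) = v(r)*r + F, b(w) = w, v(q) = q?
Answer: -4967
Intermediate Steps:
O(F, r) = F + r**2 (O(F, r) = r*r + F = r**2 + F = F + r**2)
a(s, o) = 9 + 8*s (a(s, o) = 2 - (-8*s - 7) = 2 - (-7 - 8*s) = 2 + (7 + 8*s) = 9 + 8*s)
R(S, D) = S**2 (R(S, D) = (S + S**2) - S = S**2)
R(b(-1), a(-2, 0)) - 1*4968 = (-1)**2 - 1*4968 = 1 - 4968 = -4967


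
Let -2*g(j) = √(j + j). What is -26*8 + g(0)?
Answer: -208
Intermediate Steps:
g(j) = -√2*√j/2 (g(j) = -√(j + j)/2 = -√2*√j/2)
-26*8 + g(0) = -26*8 - √2*√0/2 = -208 - ½*√2*0 = -208 + 0 = -208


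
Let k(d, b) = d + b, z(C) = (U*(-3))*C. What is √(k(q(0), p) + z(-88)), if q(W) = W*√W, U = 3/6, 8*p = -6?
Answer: 5*√21/2 ≈ 11.456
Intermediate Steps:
p = -¾ (p = (⅛)*(-6) = -¾ ≈ -0.75000)
U = ½ (U = 3*(⅙) = ½ ≈ 0.50000)
q(W) = W^(3/2)
z(C) = -3*C/2 (z(C) = ((½)*(-3))*C = -3*C/2)
k(d, b) = b + d
√(k(q(0), p) + z(-88)) = √((-¾ + 0^(3/2)) - 3/2*(-88)) = √((-¾ + 0) + 132) = √(-¾ + 132) = √(525/4) = 5*√21/2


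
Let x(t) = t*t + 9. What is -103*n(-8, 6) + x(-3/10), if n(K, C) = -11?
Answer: 114209/100 ≈ 1142.1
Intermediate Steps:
x(t) = 9 + t**2 (x(t) = t**2 + 9 = 9 + t**2)
-103*n(-8, 6) + x(-3/10) = -103*(-11) + (9 + (-3/10)**2) = 1133 + (9 + (-3*1/10)**2) = 1133 + (9 + (-3/10)**2) = 1133 + (9 + 9/100) = 1133 + 909/100 = 114209/100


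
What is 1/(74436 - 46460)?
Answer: 1/27976 ≈ 3.5745e-5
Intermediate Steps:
1/(74436 - 46460) = 1/27976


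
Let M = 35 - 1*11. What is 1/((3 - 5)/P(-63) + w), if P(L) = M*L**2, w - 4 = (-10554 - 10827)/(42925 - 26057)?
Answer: 50211819/137200330 ≈ 0.36597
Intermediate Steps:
w = 46091/16868 (w = 4 + (-10554 - 10827)/(42925 - 26057) = 4 - 21381/16868 = 46091/16868 ≈ 2.7325)
M = 24 (M = 35 - 11 = 24)
P(L) = 24*L**2
1/((3 - 5)/P(-63) + w) = 1/((3 - 5)/((24*(-63)**2)) + 46091/16868) = 1/(-2/(24*3969) + 46091/16868) = 1/(-2/95256 + 46091/16868) = 1/(-2*1/95256 + 46091/16868) = 1/(-1/47628 + 46091/16868) = 1/(137200330/50211819) = 50211819/137200330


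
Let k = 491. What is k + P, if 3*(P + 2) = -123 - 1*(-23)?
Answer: 1367/3 ≈ 455.67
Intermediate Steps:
P = -106/3 (P = -2 + (-123 - 1*(-23))/3 = -2 + (-123 + 23)/3 = -2 + (⅓)*(-100) = -2 - 100/3 = -106/3 ≈ -35.333)
k + P = 491 - 106/3 = 1367/3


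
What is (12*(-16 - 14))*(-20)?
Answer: 7200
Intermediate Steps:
(12*(-16 - 14))*(-20) = (12*(-30))*(-20) = -360*(-20) = 7200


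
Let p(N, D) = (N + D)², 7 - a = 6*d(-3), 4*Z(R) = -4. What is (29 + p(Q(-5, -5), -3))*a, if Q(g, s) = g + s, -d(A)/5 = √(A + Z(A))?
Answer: 1386 + 11880*I ≈ 1386.0 + 11880.0*I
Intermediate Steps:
Z(R) = -1 (Z(R) = (¼)*(-4) = -1)
d(A) = -5*√(-1 + A) (d(A) = -5*√(A - 1) = -5*√(-1 + A))
a = 7 + 60*I (a = 7 - 6*(-5*√(-1 - 3)) = 7 - 6*(-10*I) = 7 - (-60)*I = 7 + 60*I ≈ 7.0 + 60.0*I)
p(N, D) = (D + N)²
(29 + p(Q(-5, -5), -3))*a = (29 + (-3 + (-5 - 5))²)*(7 + 60*I) = (29 + (-3 - 10)²)*(7 + 60*I) = (29 + (-13)²)*(7 + 60*I) = (29 + 169)*(7 + 60*I) = 198*(7 + 60*I) = 1386 + 11880*I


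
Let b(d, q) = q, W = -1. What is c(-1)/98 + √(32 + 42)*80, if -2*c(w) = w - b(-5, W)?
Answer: 80*√74 ≈ 688.19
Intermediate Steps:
c(w) = -½ - w/2 (c(w) = -(w - 1*(-1))/2 = -(w + 1)/2 = -(1 + w)/2 = -½ - w/2)
c(-1)/98 + √(32 + 42)*80 = (-½ - ½*(-1))/98 + √(32 + 42)*80 = (-½ + ½)*(1/98) + √74*80 = 0*(1/98) + 80*√74 = 0 + 80*√74 = 80*√74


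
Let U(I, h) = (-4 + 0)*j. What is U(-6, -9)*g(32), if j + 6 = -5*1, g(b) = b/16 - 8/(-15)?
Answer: 1672/15 ≈ 111.47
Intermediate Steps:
g(b) = 8/15 + b/16 (g(b) = b*(1/16) - 8*(-1/15) = b/16 + 8/15 = 8/15 + b/16)
j = -11 (j = -6 - 5*1 = -6 - 5 = -11)
U(I, h) = 44 (U(I, h) = (-4 + 0)*(-11) = -4*(-11) = 44)
U(-6, -9)*g(32) = 44*(8/15 + (1/16)*32) = 44*(8/15 + 2) = 44*(38/15) = 1672/15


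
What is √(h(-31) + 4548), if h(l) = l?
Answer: √4517 ≈ 67.209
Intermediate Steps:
√(h(-31) + 4548) = √(-31 + 4548) = √4517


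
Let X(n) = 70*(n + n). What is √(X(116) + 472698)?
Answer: √488938 ≈ 699.24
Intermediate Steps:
X(n) = 140*n (X(n) = 70*(2*n) = 140*n)
√(X(116) + 472698) = √(140*116 + 472698) = √(16240 + 472698) = √488938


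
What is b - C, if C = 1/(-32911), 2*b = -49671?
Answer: -1634722279/65822 ≈ -24836.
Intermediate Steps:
b = -49671/2 (b = (½)*(-49671) = -49671/2 ≈ -24836.)
C = -1/32911 ≈ -3.0385e-5
b - C = -49671/2 - 1*(-1/32911) = -49671/2 + 1/32911 = -1634722279/65822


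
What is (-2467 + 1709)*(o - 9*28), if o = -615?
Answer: 657186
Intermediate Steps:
(-2467 + 1709)*(o - 9*28) = (-2467 + 1709)*(-615 - 9*28) = -758*(-615 - 252) = -758*(-867) = 657186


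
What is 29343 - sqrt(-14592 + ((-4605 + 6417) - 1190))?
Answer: 29343 - I*sqrt(13970) ≈ 29343.0 - 118.19*I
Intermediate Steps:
29343 - sqrt(-14592 + ((-4605 + 6417) - 1190)) = 29343 - sqrt(-14592 + (1812 - 1190)) = 29343 - sqrt(-14592 + 622) = 29343 - sqrt(-13970) = 29343 - I*sqrt(13970)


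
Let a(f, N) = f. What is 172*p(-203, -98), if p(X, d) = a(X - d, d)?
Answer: -18060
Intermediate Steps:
p(X, d) = X - d
172*p(-203, -98) = 172*(-203 - 1*(-98)) = 172*(-203 + 98) = 172*(-105) = -18060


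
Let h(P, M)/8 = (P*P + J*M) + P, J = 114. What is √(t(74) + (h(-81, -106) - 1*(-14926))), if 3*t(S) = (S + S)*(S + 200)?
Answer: I*√147498/3 ≈ 128.02*I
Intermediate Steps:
t(S) = 2*S*(200 + S)/3 (t(S) = ((S + S)*(S + 200))/3 = ((2*S)*(200 + S))/3 = (2*S*(200 + S))/3 = 2*S*(200 + S)/3)
h(P, M) = 8*P + 8*P² + 912*M (h(P, M) = 8*((P*P + 114*M) + P) = 8*((P² + 114*M) + P) = 8*(P + P² + 114*M) = 8*P + 8*P² + 912*M)
√(t(74) + (h(-81, -106) - 1*(-14926))) = √((⅔)*74*(200 + 74) + ((8*(-81) + 8*(-81)² + 912*(-106)) - 1*(-14926))) = √((⅔)*74*274 + ((-648 + 8*6561 - 96672) + 14926)) = √(40552/3 + ((-648 + 52488 - 96672) + 14926)) = √(40552/3 + (-44832 + 14926)) = √(40552/3 - 29906) = √(-49166/3) = I*√147498/3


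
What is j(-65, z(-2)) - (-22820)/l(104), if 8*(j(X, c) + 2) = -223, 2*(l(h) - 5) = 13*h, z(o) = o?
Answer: 19801/5448 ≈ 3.6345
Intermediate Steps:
l(h) = 5 + 13*h/2 (l(h) = 5 + (13*h)/2 = 5 + 13*h/2)
j(X, c) = -239/8 (j(X, c) = -2 + (⅛)*(-223) = -2 - 223/8 = -239/8)
j(-65, z(-2)) - (-22820)/l(104) = -239/8 - (-22820)/(5 + (13/2)*104) = -239/8 - (-22820)/(5 + 676) = -239/8 - (-22820)/681 = -239/8 - 1*(-22820/681) = -239/8 + 22820/681 = 19801/5448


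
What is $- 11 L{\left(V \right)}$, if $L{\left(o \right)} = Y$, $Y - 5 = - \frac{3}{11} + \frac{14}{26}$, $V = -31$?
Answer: $- \frac{753}{13} \approx -57.923$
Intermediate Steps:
$Y = \frac{753}{143}$ ($Y = 5 + \left(- \frac{3}{11} + \frac{14}{26}\right) = 5 + \left(\left(-3\right) \frac{1}{11} + 14 \cdot \frac{1}{26}\right) = 5 + \left(- \frac{3}{11} + \frac{7}{13}\right) = 5 + \frac{38}{143} = \frac{753}{143} \approx 5.2657$)
$L{\left(o \right)} = \frac{753}{143}$
$- 11 L{\left(V \right)} = \left(-11\right) \frac{753}{143} = - \frac{753}{13}$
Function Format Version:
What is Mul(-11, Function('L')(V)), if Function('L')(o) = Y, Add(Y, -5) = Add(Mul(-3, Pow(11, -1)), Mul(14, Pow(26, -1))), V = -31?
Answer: Rational(-753, 13) ≈ -57.923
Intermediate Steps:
Y = Rational(753, 143) (Y = Add(5, Add(Mul(-3, Pow(11, -1)), Mul(14, Pow(26, -1)))) = Add(5, Add(Mul(-3, Rational(1, 11)), Mul(14, Rational(1, 26)))) = Add(5, Add(Rational(-3, 11), Rational(7, 13))) = Add(5, Rational(38, 143)) = Rational(753, 143) ≈ 5.2657)
Function('L')(o) = Rational(753, 143)
Mul(-11, Function('L')(V)) = Mul(-11, Rational(753, 143)) = Rational(-753, 13)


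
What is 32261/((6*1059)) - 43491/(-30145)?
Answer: 1248849659/191541330 ≈ 6.5200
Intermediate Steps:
32261/((6*1059)) - 43491/(-30145) = 32261/6354 - 43491*(-1/30145) = 32261*(1/6354) + 43491/30145 = 32261/6354 + 43491/30145 = 1248849659/191541330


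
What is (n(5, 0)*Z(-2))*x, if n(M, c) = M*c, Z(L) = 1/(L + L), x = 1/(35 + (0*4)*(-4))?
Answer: 0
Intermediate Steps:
x = 1/35 (x = 1/(35 + 0*(-4)) = 1/(35 + 0) = 1/35 ≈ 0.028571)
Z(L) = 1/(2*L)
(n(5, 0)*Z(-2))*x = ((5*0)*((½)/(-2)))*(1/35) = (0*((½)*(-½)))*(1/35) = (0*(-¼))*(1/35) = 0*(1/35) = 0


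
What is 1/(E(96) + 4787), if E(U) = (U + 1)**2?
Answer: 1/14196 ≈ 7.0442e-5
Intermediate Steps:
E(U) = (1 + U)**2
1/(E(96) + 4787) = 1/((1 + 96)**2 + 4787) = 1/(97**2 + 4787) = 1/(9409 + 4787) = 1/14196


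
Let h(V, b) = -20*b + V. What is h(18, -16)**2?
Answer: 114244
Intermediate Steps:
h(V, b) = V - 20*b
h(18, -16)**2 = (18 - 20*(-16))**2 = (18 + 320)**2 = 338**2 = 114244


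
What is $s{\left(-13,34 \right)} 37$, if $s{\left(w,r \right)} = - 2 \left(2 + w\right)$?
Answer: $814$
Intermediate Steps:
$s{\left(w,r \right)} = -4 - 2 w$
$s{\left(-13,34 \right)} 37 = \left(-4 - -26\right) 37 = \left(-4 + 26\right) 37 = 22 \cdot 37 = 814$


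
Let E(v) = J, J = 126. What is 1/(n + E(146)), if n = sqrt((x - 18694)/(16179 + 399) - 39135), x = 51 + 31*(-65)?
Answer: 174069/75999418 - 3*I*sqrt(8299242134)/75999418 ≈ 0.0022904 - 0.0035961*I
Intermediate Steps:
x = -1964 (x = 51 - 2015 = -1964)
E(v) = 126
n = 2*I*sqrt(8299242134)/921 (n = sqrt((-1964 - 18694)/(16179 + 399) - 39135) = sqrt(-20658/16578 - 39135) = sqrt(-20658*1/16578 - 39135) = sqrt(-3443/2763 - 39135) = sqrt(-108133448/2763) = 2*I*sqrt(8299242134)/921 ≈ 197.83*I)
1/(n + E(146)) = 1/(2*I*sqrt(8299242134)/921 + 126) = 1/(126 + 2*I*sqrt(8299242134)/921)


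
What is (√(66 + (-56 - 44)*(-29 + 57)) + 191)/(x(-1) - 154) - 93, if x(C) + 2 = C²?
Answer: -14606/155 - I*√2734/155 ≈ -94.232 - 0.33734*I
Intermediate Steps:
x(C) = -2 + C²
(√(66 + (-56 - 44)*(-29 + 57)) + 191)/(x(-1) - 154) - 93 = (√(66 + (-56 - 44)*(-29 + 57)) + 191)/((-2 + (-1)²) - 154) - 93 = (√(66 - 100*28) + 191)/((-2 + 1) - 154) - 93 = (√(66 - 2800) + 191)/(-1 - 154) - 93 = (√(-2734) + 191)/(-155) - 93 = (I*√2734 + 191)*(-1/155) - 93 = (191 + I*√2734)*(-1/155) - 93 = (-191/155 - I*√2734/155) - 93 = -14606/155 - I*√2734/155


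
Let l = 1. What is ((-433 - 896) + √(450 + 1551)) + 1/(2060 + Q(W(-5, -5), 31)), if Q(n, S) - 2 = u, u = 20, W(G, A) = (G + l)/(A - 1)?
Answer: -2766977/2082 + √2001 ≈ -1284.3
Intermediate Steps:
W(G, A) = (1 + G)/(-1 + A) (W(G, A) = (G + 1)/(A - 1) = (1 + G)/(-1 + A))
Q(n, S) = 22 (Q(n, S) = 2 + 20 = 22)
((-433 - 896) + √(450 + 1551)) + 1/(2060 + Q(W(-5, -5), 31)) = ((-433 - 896) + √(450 + 1551)) + 1/(2060 + 22) = (-1329 + √2001) + 1/2082 = -2766977/2082 + √2001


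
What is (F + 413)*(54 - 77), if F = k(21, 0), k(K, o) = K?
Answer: -9982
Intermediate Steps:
F = 21
(F + 413)*(54 - 77) = (21 + 413)*(54 - 77) = 434*(-23) = -9982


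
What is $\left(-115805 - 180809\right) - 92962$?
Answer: $-389576$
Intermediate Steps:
$\left(-115805 - 180809\right) - 92962 = -296614 - 92962 = -389576$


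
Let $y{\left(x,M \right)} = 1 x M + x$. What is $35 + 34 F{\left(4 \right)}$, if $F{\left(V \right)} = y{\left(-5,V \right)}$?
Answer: $-815$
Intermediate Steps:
$y{\left(x,M \right)} = x + M x$ ($y{\left(x,M \right)} = x M + x = M x + x = x + M x$)
$F{\left(V \right)} = -5 - 5 V$ ($F{\left(V \right)} = - 5 \left(1 + V\right) = -5 - 5 V$)
$35 + 34 F{\left(4 \right)} = 35 + 34 \left(-5 - 20\right) = 35 + 34 \left(-25\right) = 35 - 850 = -815$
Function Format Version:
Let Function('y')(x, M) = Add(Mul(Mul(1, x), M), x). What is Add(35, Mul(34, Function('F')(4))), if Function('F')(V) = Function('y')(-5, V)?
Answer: -815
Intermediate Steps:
Function('y')(x, M) = Add(x, Mul(M, x)) (Function('y')(x, M) = Add(Mul(x, M), x) = Add(Mul(M, x), x) = Add(x, Mul(M, x)))
Function('F')(V) = Add(-5, Mul(-5, V)) (Function('F')(V) = Mul(-5, Add(1, V)) = Add(-5, Mul(-5, V)))
Add(35, Mul(34, Function('F')(4))) = Add(35, Mul(34, Add(-5, Mul(-5, 4)))) = Add(35, Mul(34, Add(-5, -20))) = Add(35, Mul(34, -25)) = Add(35, -850) = -815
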